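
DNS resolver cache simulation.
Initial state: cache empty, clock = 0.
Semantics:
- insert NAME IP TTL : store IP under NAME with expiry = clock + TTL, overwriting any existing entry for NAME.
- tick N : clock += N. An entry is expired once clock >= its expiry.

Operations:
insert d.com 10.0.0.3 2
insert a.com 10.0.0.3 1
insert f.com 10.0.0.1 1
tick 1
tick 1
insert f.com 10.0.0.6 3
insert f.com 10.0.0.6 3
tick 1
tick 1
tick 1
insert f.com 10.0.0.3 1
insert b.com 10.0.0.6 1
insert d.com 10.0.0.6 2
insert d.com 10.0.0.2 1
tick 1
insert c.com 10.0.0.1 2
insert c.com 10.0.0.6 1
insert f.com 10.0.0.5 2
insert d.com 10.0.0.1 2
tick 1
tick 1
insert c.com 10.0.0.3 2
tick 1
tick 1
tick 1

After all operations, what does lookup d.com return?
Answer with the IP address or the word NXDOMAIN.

Answer: NXDOMAIN

Derivation:
Op 1: insert d.com -> 10.0.0.3 (expiry=0+2=2). clock=0
Op 2: insert a.com -> 10.0.0.3 (expiry=0+1=1). clock=0
Op 3: insert f.com -> 10.0.0.1 (expiry=0+1=1). clock=0
Op 4: tick 1 -> clock=1. purged={a.com,f.com}
Op 5: tick 1 -> clock=2. purged={d.com}
Op 6: insert f.com -> 10.0.0.6 (expiry=2+3=5). clock=2
Op 7: insert f.com -> 10.0.0.6 (expiry=2+3=5). clock=2
Op 8: tick 1 -> clock=3.
Op 9: tick 1 -> clock=4.
Op 10: tick 1 -> clock=5. purged={f.com}
Op 11: insert f.com -> 10.0.0.3 (expiry=5+1=6). clock=5
Op 12: insert b.com -> 10.0.0.6 (expiry=5+1=6). clock=5
Op 13: insert d.com -> 10.0.0.6 (expiry=5+2=7). clock=5
Op 14: insert d.com -> 10.0.0.2 (expiry=5+1=6). clock=5
Op 15: tick 1 -> clock=6. purged={b.com,d.com,f.com}
Op 16: insert c.com -> 10.0.0.1 (expiry=6+2=8). clock=6
Op 17: insert c.com -> 10.0.0.6 (expiry=6+1=7). clock=6
Op 18: insert f.com -> 10.0.0.5 (expiry=6+2=8). clock=6
Op 19: insert d.com -> 10.0.0.1 (expiry=6+2=8). clock=6
Op 20: tick 1 -> clock=7. purged={c.com}
Op 21: tick 1 -> clock=8. purged={d.com,f.com}
Op 22: insert c.com -> 10.0.0.3 (expiry=8+2=10). clock=8
Op 23: tick 1 -> clock=9.
Op 24: tick 1 -> clock=10. purged={c.com}
Op 25: tick 1 -> clock=11.
lookup d.com: not in cache (expired or never inserted)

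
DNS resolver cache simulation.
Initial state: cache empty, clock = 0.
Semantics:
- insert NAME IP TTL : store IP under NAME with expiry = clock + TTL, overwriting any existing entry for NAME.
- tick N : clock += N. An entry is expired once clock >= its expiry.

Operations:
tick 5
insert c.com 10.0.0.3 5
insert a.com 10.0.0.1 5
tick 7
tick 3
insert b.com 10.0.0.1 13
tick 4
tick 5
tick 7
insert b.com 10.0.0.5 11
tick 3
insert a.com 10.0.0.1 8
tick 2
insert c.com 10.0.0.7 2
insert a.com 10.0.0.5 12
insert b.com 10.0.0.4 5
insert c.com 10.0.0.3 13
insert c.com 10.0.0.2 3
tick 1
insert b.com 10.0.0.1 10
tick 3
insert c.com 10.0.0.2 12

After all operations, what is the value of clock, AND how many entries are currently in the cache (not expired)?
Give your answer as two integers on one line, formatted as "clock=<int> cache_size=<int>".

Answer: clock=40 cache_size=3

Derivation:
Op 1: tick 5 -> clock=5.
Op 2: insert c.com -> 10.0.0.3 (expiry=5+5=10). clock=5
Op 3: insert a.com -> 10.0.0.1 (expiry=5+5=10). clock=5
Op 4: tick 7 -> clock=12. purged={a.com,c.com}
Op 5: tick 3 -> clock=15.
Op 6: insert b.com -> 10.0.0.1 (expiry=15+13=28). clock=15
Op 7: tick 4 -> clock=19.
Op 8: tick 5 -> clock=24.
Op 9: tick 7 -> clock=31. purged={b.com}
Op 10: insert b.com -> 10.0.0.5 (expiry=31+11=42). clock=31
Op 11: tick 3 -> clock=34.
Op 12: insert a.com -> 10.0.0.1 (expiry=34+8=42). clock=34
Op 13: tick 2 -> clock=36.
Op 14: insert c.com -> 10.0.0.7 (expiry=36+2=38). clock=36
Op 15: insert a.com -> 10.0.0.5 (expiry=36+12=48). clock=36
Op 16: insert b.com -> 10.0.0.4 (expiry=36+5=41). clock=36
Op 17: insert c.com -> 10.0.0.3 (expiry=36+13=49). clock=36
Op 18: insert c.com -> 10.0.0.2 (expiry=36+3=39). clock=36
Op 19: tick 1 -> clock=37.
Op 20: insert b.com -> 10.0.0.1 (expiry=37+10=47). clock=37
Op 21: tick 3 -> clock=40. purged={c.com}
Op 22: insert c.com -> 10.0.0.2 (expiry=40+12=52). clock=40
Final clock = 40
Final cache (unexpired): {a.com,b.com,c.com} -> size=3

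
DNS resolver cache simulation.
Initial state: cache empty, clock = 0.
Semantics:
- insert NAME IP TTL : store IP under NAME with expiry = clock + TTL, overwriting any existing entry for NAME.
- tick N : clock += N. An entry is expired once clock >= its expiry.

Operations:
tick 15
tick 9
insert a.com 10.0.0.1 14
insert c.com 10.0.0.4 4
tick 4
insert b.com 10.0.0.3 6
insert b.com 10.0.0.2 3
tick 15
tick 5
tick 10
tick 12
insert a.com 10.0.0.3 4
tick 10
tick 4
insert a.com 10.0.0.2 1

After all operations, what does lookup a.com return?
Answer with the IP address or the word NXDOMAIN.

Op 1: tick 15 -> clock=15.
Op 2: tick 9 -> clock=24.
Op 3: insert a.com -> 10.0.0.1 (expiry=24+14=38). clock=24
Op 4: insert c.com -> 10.0.0.4 (expiry=24+4=28). clock=24
Op 5: tick 4 -> clock=28. purged={c.com}
Op 6: insert b.com -> 10.0.0.3 (expiry=28+6=34). clock=28
Op 7: insert b.com -> 10.0.0.2 (expiry=28+3=31). clock=28
Op 8: tick 15 -> clock=43. purged={a.com,b.com}
Op 9: tick 5 -> clock=48.
Op 10: tick 10 -> clock=58.
Op 11: tick 12 -> clock=70.
Op 12: insert a.com -> 10.0.0.3 (expiry=70+4=74). clock=70
Op 13: tick 10 -> clock=80. purged={a.com}
Op 14: tick 4 -> clock=84.
Op 15: insert a.com -> 10.0.0.2 (expiry=84+1=85). clock=84
lookup a.com: present, ip=10.0.0.2 expiry=85 > clock=84

Answer: 10.0.0.2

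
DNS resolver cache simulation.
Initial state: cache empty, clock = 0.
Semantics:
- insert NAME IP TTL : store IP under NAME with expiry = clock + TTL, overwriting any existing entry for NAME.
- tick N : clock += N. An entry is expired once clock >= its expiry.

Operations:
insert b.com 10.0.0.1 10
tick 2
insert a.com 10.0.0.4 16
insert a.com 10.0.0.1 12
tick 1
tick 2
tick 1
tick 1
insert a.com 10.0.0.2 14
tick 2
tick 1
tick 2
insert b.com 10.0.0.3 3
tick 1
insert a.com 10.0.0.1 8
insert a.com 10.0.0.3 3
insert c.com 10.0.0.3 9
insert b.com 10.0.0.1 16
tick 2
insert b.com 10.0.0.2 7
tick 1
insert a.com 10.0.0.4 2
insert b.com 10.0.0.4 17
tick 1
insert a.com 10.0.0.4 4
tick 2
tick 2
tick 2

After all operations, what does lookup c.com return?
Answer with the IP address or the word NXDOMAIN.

Op 1: insert b.com -> 10.0.0.1 (expiry=0+10=10). clock=0
Op 2: tick 2 -> clock=2.
Op 3: insert a.com -> 10.0.0.4 (expiry=2+16=18). clock=2
Op 4: insert a.com -> 10.0.0.1 (expiry=2+12=14). clock=2
Op 5: tick 1 -> clock=3.
Op 6: tick 2 -> clock=5.
Op 7: tick 1 -> clock=6.
Op 8: tick 1 -> clock=7.
Op 9: insert a.com -> 10.0.0.2 (expiry=7+14=21). clock=7
Op 10: tick 2 -> clock=9.
Op 11: tick 1 -> clock=10. purged={b.com}
Op 12: tick 2 -> clock=12.
Op 13: insert b.com -> 10.0.0.3 (expiry=12+3=15). clock=12
Op 14: tick 1 -> clock=13.
Op 15: insert a.com -> 10.0.0.1 (expiry=13+8=21). clock=13
Op 16: insert a.com -> 10.0.0.3 (expiry=13+3=16). clock=13
Op 17: insert c.com -> 10.0.0.3 (expiry=13+9=22). clock=13
Op 18: insert b.com -> 10.0.0.1 (expiry=13+16=29). clock=13
Op 19: tick 2 -> clock=15.
Op 20: insert b.com -> 10.0.0.2 (expiry=15+7=22). clock=15
Op 21: tick 1 -> clock=16. purged={a.com}
Op 22: insert a.com -> 10.0.0.4 (expiry=16+2=18). clock=16
Op 23: insert b.com -> 10.0.0.4 (expiry=16+17=33). clock=16
Op 24: tick 1 -> clock=17.
Op 25: insert a.com -> 10.0.0.4 (expiry=17+4=21). clock=17
Op 26: tick 2 -> clock=19.
Op 27: tick 2 -> clock=21. purged={a.com}
Op 28: tick 2 -> clock=23. purged={c.com}
lookup c.com: not in cache (expired or never inserted)

Answer: NXDOMAIN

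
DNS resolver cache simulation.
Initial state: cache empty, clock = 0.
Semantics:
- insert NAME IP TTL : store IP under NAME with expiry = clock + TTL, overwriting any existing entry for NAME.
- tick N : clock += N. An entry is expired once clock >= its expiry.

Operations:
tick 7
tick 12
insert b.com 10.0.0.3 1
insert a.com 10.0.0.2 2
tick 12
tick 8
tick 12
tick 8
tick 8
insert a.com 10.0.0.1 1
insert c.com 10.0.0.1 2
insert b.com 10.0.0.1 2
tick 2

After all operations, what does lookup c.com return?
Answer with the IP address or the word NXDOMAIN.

Op 1: tick 7 -> clock=7.
Op 2: tick 12 -> clock=19.
Op 3: insert b.com -> 10.0.0.3 (expiry=19+1=20). clock=19
Op 4: insert a.com -> 10.0.0.2 (expiry=19+2=21). clock=19
Op 5: tick 12 -> clock=31. purged={a.com,b.com}
Op 6: tick 8 -> clock=39.
Op 7: tick 12 -> clock=51.
Op 8: tick 8 -> clock=59.
Op 9: tick 8 -> clock=67.
Op 10: insert a.com -> 10.0.0.1 (expiry=67+1=68). clock=67
Op 11: insert c.com -> 10.0.0.1 (expiry=67+2=69). clock=67
Op 12: insert b.com -> 10.0.0.1 (expiry=67+2=69). clock=67
Op 13: tick 2 -> clock=69. purged={a.com,b.com,c.com}
lookup c.com: not in cache (expired or never inserted)

Answer: NXDOMAIN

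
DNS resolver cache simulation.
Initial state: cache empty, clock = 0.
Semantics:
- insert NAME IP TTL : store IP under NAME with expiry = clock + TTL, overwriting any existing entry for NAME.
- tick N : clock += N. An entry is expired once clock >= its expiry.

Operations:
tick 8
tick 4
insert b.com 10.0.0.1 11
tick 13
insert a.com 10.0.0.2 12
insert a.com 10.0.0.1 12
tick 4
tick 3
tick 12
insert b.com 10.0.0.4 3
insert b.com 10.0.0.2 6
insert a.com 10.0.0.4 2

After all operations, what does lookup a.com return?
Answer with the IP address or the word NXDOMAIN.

Answer: 10.0.0.4

Derivation:
Op 1: tick 8 -> clock=8.
Op 2: tick 4 -> clock=12.
Op 3: insert b.com -> 10.0.0.1 (expiry=12+11=23). clock=12
Op 4: tick 13 -> clock=25. purged={b.com}
Op 5: insert a.com -> 10.0.0.2 (expiry=25+12=37). clock=25
Op 6: insert a.com -> 10.0.0.1 (expiry=25+12=37). clock=25
Op 7: tick 4 -> clock=29.
Op 8: tick 3 -> clock=32.
Op 9: tick 12 -> clock=44. purged={a.com}
Op 10: insert b.com -> 10.0.0.4 (expiry=44+3=47). clock=44
Op 11: insert b.com -> 10.0.0.2 (expiry=44+6=50). clock=44
Op 12: insert a.com -> 10.0.0.4 (expiry=44+2=46). clock=44
lookup a.com: present, ip=10.0.0.4 expiry=46 > clock=44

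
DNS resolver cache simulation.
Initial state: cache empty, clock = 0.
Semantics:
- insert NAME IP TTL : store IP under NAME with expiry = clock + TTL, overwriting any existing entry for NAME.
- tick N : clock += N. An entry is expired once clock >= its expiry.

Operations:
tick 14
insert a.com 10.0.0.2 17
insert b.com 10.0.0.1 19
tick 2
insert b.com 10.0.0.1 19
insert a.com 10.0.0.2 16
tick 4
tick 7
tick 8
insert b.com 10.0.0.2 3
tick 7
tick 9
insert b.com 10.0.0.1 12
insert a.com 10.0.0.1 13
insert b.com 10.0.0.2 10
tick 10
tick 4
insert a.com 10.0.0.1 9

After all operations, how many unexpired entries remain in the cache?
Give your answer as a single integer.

Answer: 1

Derivation:
Op 1: tick 14 -> clock=14.
Op 2: insert a.com -> 10.0.0.2 (expiry=14+17=31). clock=14
Op 3: insert b.com -> 10.0.0.1 (expiry=14+19=33). clock=14
Op 4: tick 2 -> clock=16.
Op 5: insert b.com -> 10.0.0.1 (expiry=16+19=35). clock=16
Op 6: insert a.com -> 10.0.0.2 (expiry=16+16=32). clock=16
Op 7: tick 4 -> clock=20.
Op 8: tick 7 -> clock=27.
Op 9: tick 8 -> clock=35. purged={a.com,b.com}
Op 10: insert b.com -> 10.0.0.2 (expiry=35+3=38). clock=35
Op 11: tick 7 -> clock=42. purged={b.com}
Op 12: tick 9 -> clock=51.
Op 13: insert b.com -> 10.0.0.1 (expiry=51+12=63). clock=51
Op 14: insert a.com -> 10.0.0.1 (expiry=51+13=64). clock=51
Op 15: insert b.com -> 10.0.0.2 (expiry=51+10=61). clock=51
Op 16: tick 10 -> clock=61. purged={b.com}
Op 17: tick 4 -> clock=65. purged={a.com}
Op 18: insert a.com -> 10.0.0.1 (expiry=65+9=74). clock=65
Final cache (unexpired): {a.com} -> size=1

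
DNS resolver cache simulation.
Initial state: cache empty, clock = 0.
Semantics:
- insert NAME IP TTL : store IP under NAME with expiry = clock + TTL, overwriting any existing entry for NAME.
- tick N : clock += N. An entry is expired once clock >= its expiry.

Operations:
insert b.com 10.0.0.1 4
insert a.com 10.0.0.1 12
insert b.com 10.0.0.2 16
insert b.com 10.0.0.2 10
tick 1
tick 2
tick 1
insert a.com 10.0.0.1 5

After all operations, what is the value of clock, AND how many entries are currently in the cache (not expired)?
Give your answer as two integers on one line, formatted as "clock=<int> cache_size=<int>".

Answer: clock=4 cache_size=2

Derivation:
Op 1: insert b.com -> 10.0.0.1 (expiry=0+4=4). clock=0
Op 2: insert a.com -> 10.0.0.1 (expiry=0+12=12). clock=0
Op 3: insert b.com -> 10.0.0.2 (expiry=0+16=16). clock=0
Op 4: insert b.com -> 10.0.0.2 (expiry=0+10=10). clock=0
Op 5: tick 1 -> clock=1.
Op 6: tick 2 -> clock=3.
Op 7: tick 1 -> clock=4.
Op 8: insert a.com -> 10.0.0.1 (expiry=4+5=9). clock=4
Final clock = 4
Final cache (unexpired): {a.com,b.com} -> size=2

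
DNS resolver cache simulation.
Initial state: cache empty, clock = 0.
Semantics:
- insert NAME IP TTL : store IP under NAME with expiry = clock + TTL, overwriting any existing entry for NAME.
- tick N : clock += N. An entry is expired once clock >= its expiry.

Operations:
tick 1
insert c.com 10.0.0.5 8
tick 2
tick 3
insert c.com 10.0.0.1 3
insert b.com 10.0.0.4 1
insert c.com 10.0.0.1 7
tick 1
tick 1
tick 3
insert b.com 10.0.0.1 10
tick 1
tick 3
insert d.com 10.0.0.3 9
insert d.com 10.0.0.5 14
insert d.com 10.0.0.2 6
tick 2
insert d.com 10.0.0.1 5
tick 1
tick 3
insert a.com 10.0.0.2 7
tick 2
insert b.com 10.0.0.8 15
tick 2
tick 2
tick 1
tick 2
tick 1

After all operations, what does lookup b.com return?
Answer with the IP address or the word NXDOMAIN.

Op 1: tick 1 -> clock=1.
Op 2: insert c.com -> 10.0.0.5 (expiry=1+8=9). clock=1
Op 3: tick 2 -> clock=3.
Op 4: tick 3 -> clock=6.
Op 5: insert c.com -> 10.0.0.1 (expiry=6+3=9). clock=6
Op 6: insert b.com -> 10.0.0.4 (expiry=6+1=7). clock=6
Op 7: insert c.com -> 10.0.0.1 (expiry=6+7=13). clock=6
Op 8: tick 1 -> clock=7. purged={b.com}
Op 9: tick 1 -> clock=8.
Op 10: tick 3 -> clock=11.
Op 11: insert b.com -> 10.0.0.1 (expiry=11+10=21). clock=11
Op 12: tick 1 -> clock=12.
Op 13: tick 3 -> clock=15. purged={c.com}
Op 14: insert d.com -> 10.0.0.3 (expiry=15+9=24). clock=15
Op 15: insert d.com -> 10.0.0.5 (expiry=15+14=29). clock=15
Op 16: insert d.com -> 10.0.0.2 (expiry=15+6=21). clock=15
Op 17: tick 2 -> clock=17.
Op 18: insert d.com -> 10.0.0.1 (expiry=17+5=22). clock=17
Op 19: tick 1 -> clock=18.
Op 20: tick 3 -> clock=21. purged={b.com}
Op 21: insert a.com -> 10.0.0.2 (expiry=21+7=28). clock=21
Op 22: tick 2 -> clock=23. purged={d.com}
Op 23: insert b.com -> 10.0.0.8 (expiry=23+15=38). clock=23
Op 24: tick 2 -> clock=25.
Op 25: tick 2 -> clock=27.
Op 26: tick 1 -> clock=28. purged={a.com}
Op 27: tick 2 -> clock=30.
Op 28: tick 1 -> clock=31.
lookup b.com: present, ip=10.0.0.8 expiry=38 > clock=31

Answer: 10.0.0.8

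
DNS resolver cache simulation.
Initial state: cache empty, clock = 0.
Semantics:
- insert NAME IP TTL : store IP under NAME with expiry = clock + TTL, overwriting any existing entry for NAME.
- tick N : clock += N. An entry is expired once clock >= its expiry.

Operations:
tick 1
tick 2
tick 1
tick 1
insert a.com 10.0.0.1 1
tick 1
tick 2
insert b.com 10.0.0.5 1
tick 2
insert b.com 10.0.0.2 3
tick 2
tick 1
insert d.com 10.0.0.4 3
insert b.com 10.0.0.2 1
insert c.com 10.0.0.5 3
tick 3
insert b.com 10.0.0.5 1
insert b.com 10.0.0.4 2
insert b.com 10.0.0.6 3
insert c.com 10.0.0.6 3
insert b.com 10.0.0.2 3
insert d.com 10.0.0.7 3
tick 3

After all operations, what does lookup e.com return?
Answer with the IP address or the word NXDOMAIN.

Op 1: tick 1 -> clock=1.
Op 2: tick 2 -> clock=3.
Op 3: tick 1 -> clock=4.
Op 4: tick 1 -> clock=5.
Op 5: insert a.com -> 10.0.0.1 (expiry=5+1=6). clock=5
Op 6: tick 1 -> clock=6. purged={a.com}
Op 7: tick 2 -> clock=8.
Op 8: insert b.com -> 10.0.0.5 (expiry=8+1=9). clock=8
Op 9: tick 2 -> clock=10. purged={b.com}
Op 10: insert b.com -> 10.0.0.2 (expiry=10+3=13). clock=10
Op 11: tick 2 -> clock=12.
Op 12: tick 1 -> clock=13. purged={b.com}
Op 13: insert d.com -> 10.0.0.4 (expiry=13+3=16). clock=13
Op 14: insert b.com -> 10.0.0.2 (expiry=13+1=14). clock=13
Op 15: insert c.com -> 10.0.0.5 (expiry=13+3=16). clock=13
Op 16: tick 3 -> clock=16. purged={b.com,c.com,d.com}
Op 17: insert b.com -> 10.0.0.5 (expiry=16+1=17). clock=16
Op 18: insert b.com -> 10.0.0.4 (expiry=16+2=18). clock=16
Op 19: insert b.com -> 10.0.0.6 (expiry=16+3=19). clock=16
Op 20: insert c.com -> 10.0.0.6 (expiry=16+3=19). clock=16
Op 21: insert b.com -> 10.0.0.2 (expiry=16+3=19). clock=16
Op 22: insert d.com -> 10.0.0.7 (expiry=16+3=19). clock=16
Op 23: tick 3 -> clock=19. purged={b.com,c.com,d.com}
lookup e.com: not in cache (expired or never inserted)

Answer: NXDOMAIN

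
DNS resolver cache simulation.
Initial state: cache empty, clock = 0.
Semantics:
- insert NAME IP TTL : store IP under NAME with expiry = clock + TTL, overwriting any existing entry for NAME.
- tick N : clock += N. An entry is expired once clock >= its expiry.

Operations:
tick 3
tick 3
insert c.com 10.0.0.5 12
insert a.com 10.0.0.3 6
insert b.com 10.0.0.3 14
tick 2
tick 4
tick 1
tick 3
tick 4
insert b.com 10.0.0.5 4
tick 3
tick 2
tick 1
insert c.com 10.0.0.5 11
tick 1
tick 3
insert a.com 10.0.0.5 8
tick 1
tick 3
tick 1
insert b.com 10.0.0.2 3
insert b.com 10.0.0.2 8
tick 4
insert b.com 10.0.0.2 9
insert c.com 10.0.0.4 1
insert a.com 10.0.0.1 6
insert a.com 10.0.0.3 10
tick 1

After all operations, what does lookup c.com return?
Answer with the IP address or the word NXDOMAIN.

Op 1: tick 3 -> clock=3.
Op 2: tick 3 -> clock=6.
Op 3: insert c.com -> 10.0.0.5 (expiry=6+12=18). clock=6
Op 4: insert a.com -> 10.0.0.3 (expiry=6+6=12). clock=6
Op 5: insert b.com -> 10.0.0.3 (expiry=6+14=20). clock=6
Op 6: tick 2 -> clock=8.
Op 7: tick 4 -> clock=12. purged={a.com}
Op 8: tick 1 -> clock=13.
Op 9: tick 3 -> clock=16.
Op 10: tick 4 -> clock=20. purged={b.com,c.com}
Op 11: insert b.com -> 10.0.0.5 (expiry=20+4=24). clock=20
Op 12: tick 3 -> clock=23.
Op 13: tick 2 -> clock=25. purged={b.com}
Op 14: tick 1 -> clock=26.
Op 15: insert c.com -> 10.0.0.5 (expiry=26+11=37). clock=26
Op 16: tick 1 -> clock=27.
Op 17: tick 3 -> clock=30.
Op 18: insert a.com -> 10.0.0.5 (expiry=30+8=38). clock=30
Op 19: tick 1 -> clock=31.
Op 20: tick 3 -> clock=34.
Op 21: tick 1 -> clock=35.
Op 22: insert b.com -> 10.0.0.2 (expiry=35+3=38). clock=35
Op 23: insert b.com -> 10.0.0.2 (expiry=35+8=43). clock=35
Op 24: tick 4 -> clock=39. purged={a.com,c.com}
Op 25: insert b.com -> 10.0.0.2 (expiry=39+9=48). clock=39
Op 26: insert c.com -> 10.0.0.4 (expiry=39+1=40). clock=39
Op 27: insert a.com -> 10.0.0.1 (expiry=39+6=45). clock=39
Op 28: insert a.com -> 10.0.0.3 (expiry=39+10=49). clock=39
Op 29: tick 1 -> clock=40. purged={c.com}
lookup c.com: not in cache (expired or never inserted)

Answer: NXDOMAIN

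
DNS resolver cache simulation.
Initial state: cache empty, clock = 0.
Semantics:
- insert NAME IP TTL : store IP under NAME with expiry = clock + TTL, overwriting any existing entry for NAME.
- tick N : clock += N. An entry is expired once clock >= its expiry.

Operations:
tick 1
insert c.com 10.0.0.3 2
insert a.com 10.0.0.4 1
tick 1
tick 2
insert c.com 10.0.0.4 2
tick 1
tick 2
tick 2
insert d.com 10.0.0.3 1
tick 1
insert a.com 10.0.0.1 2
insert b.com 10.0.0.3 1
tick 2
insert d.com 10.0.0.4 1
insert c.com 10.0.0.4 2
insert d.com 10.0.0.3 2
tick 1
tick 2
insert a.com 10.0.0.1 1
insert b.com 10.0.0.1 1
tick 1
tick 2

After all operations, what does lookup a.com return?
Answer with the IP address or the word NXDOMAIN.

Op 1: tick 1 -> clock=1.
Op 2: insert c.com -> 10.0.0.3 (expiry=1+2=3). clock=1
Op 3: insert a.com -> 10.0.0.4 (expiry=1+1=2). clock=1
Op 4: tick 1 -> clock=2. purged={a.com}
Op 5: tick 2 -> clock=4. purged={c.com}
Op 6: insert c.com -> 10.0.0.4 (expiry=4+2=6). clock=4
Op 7: tick 1 -> clock=5.
Op 8: tick 2 -> clock=7. purged={c.com}
Op 9: tick 2 -> clock=9.
Op 10: insert d.com -> 10.0.0.3 (expiry=9+1=10). clock=9
Op 11: tick 1 -> clock=10. purged={d.com}
Op 12: insert a.com -> 10.0.0.1 (expiry=10+2=12). clock=10
Op 13: insert b.com -> 10.0.0.3 (expiry=10+1=11). clock=10
Op 14: tick 2 -> clock=12. purged={a.com,b.com}
Op 15: insert d.com -> 10.0.0.4 (expiry=12+1=13). clock=12
Op 16: insert c.com -> 10.0.0.4 (expiry=12+2=14). clock=12
Op 17: insert d.com -> 10.0.0.3 (expiry=12+2=14). clock=12
Op 18: tick 1 -> clock=13.
Op 19: tick 2 -> clock=15. purged={c.com,d.com}
Op 20: insert a.com -> 10.0.0.1 (expiry=15+1=16). clock=15
Op 21: insert b.com -> 10.0.0.1 (expiry=15+1=16). clock=15
Op 22: tick 1 -> clock=16. purged={a.com,b.com}
Op 23: tick 2 -> clock=18.
lookup a.com: not in cache (expired or never inserted)

Answer: NXDOMAIN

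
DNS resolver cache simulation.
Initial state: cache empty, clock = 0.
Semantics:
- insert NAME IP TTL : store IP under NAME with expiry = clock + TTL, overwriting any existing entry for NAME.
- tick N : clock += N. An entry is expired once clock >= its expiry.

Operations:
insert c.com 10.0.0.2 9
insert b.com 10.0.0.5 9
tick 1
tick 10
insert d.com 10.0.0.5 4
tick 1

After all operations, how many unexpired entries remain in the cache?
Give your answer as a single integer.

Answer: 1

Derivation:
Op 1: insert c.com -> 10.0.0.2 (expiry=0+9=9). clock=0
Op 2: insert b.com -> 10.0.0.5 (expiry=0+9=9). clock=0
Op 3: tick 1 -> clock=1.
Op 4: tick 10 -> clock=11. purged={b.com,c.com}
Op 5: insert d.com -> 10.0.0.5 (expiry=11+4=15). clock=11
Op 6: tick 1 -> clock=12.
Final cache (unexpired): {d.com} -> size=1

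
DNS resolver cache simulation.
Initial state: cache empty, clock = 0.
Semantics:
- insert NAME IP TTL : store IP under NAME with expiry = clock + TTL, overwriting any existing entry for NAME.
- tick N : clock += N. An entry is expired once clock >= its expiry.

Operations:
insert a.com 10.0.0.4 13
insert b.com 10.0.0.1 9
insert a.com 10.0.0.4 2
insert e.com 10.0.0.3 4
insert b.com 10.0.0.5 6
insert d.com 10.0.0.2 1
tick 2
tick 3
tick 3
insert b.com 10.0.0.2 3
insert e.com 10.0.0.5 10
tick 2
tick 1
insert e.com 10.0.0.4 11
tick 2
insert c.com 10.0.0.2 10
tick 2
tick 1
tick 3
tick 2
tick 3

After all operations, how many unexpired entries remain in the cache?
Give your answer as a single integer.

Op 1: insert a.com -> 10.0.0.4 (expiry=0+13=13). clock=0
Op 2: insert b.com -> 10.0.0.1 (expiry=0+9=9). clock=0
Op 3: insert a.com -> 10.0.0.4 (expiry=0+2=2). clock=0
Op 4: insert e.com -> 10.0.0.3 (expiry=0+4=4). clock=0
Op 5: insert b.com -> 10.0.0.5 (expiry=0+6=6). clock=0
Op 6: insert d.com -> 10.0.0.2 (expiry=0+1=1). clock=0
Op 7: tick 2 -> clock=2. purged={a.com,d.com}
Op 8: tick 3 -> clock=5. purged={e.com}
Op 9: tick 3 -> clock=8. purged={b.com}
Op 10: insert b.com -> 10.0.0.2 (expiry=8+3=11). clock=8
Op 11: insert e.com -> 10.0.0.5 (expiry=8+10=18). clock=8
Op 12: tick 2 -> clock=10.
Op 13: tick 1 -> clock=11. purged={b.com}
Op 14: insert e.com -> 10.0.0.4 (expiry=11+11=22). clock=11
Op 15: tick 2 -> clock=13.
Op 16: insert c.com -> 10.0.0.2 (expiry=13+10=23). clock=13
Op 17: tick 2 -> clock=15.
Op 18: tick 1 -> clock=16.
Op 19: tick 3 -> clock=19.
Op 20: tick 2 -> clock=21.
Op 21: tick 3 -> clock=24. purged={c.com,e.com}
Final cache (unexpired): {} -> size=0

Answer: 0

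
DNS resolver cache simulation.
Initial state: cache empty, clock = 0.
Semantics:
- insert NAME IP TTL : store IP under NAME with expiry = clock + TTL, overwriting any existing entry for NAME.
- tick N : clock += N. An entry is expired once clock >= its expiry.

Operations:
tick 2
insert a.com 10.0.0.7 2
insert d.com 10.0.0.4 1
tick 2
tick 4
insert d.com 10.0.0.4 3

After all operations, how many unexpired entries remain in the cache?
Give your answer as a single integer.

Op 1: tick 2 -> clock=2.
Op 2: insert a.com -> 10.0.0.7 (expiry=2+2=4). clock=2
Op 3: insert d.com -> 10.0.0.4 (expiry=2+1=3). clock=2
Op 4: tick 2 -> clock=4. purged={a.com,d.com}
Op 5: tick 4 -> clock=8.
Op 6: insert d.com -> 10.0.0.4 (expiry=8+3=11). clock=8
Final cache (unexpired): {d.com} -> size=1

Answer: 1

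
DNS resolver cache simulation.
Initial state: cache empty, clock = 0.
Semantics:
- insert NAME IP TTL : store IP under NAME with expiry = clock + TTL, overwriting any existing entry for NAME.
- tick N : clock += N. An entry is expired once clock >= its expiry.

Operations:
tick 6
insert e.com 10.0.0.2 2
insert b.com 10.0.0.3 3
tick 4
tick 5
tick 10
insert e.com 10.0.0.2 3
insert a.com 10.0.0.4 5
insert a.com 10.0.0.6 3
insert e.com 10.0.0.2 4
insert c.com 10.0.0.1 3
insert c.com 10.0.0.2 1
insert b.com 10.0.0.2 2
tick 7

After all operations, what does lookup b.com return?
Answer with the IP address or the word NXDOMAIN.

Answer: NXDOMAIN

Derivation:
Op 1: tick 6 -> clock=6.
Op 2: insert e.com -> 10.0.0.2 (expiry=6+2=8). clock=6
Op 3: insert b.com -> 10.0.0.3 (expiry=6+3=9). clock=6
Op 4: tick 4 -> clock=10. purged={b.com,e.com}
Op 5: tick 5 -> clock=15.
Op 6: tick 10 -> clock=25.
Op 7: insert e.com -> 10.0.0.2 (expiry=25+3=28). clock=25
Op 8: insert a.com -> 10.0.0.4 (expiry=25+5=30). clock=25
Op 9: insert a.com -> 10.0.0.6 (expiry=25+3=28). clock=25
Op 10: insert e.com -> 10.0.0.2 (expiry=25+4=29). clock=25
Op 11: insert c.com -> 10.0.0.1 (expiry=25+3=28). clock=25
Op 12: insert c.com -> 10.0.0.2 (expiry=25+1=26). clock=25
Op 13: insert b.com -> 10.0.0.2 (expiry=25+2=27). clock=25
Op 14: tick 7 -> clock=32. purged={a.com,b.com,c.com,e.com}
lookup b.com: not in cache (expired or never inserted)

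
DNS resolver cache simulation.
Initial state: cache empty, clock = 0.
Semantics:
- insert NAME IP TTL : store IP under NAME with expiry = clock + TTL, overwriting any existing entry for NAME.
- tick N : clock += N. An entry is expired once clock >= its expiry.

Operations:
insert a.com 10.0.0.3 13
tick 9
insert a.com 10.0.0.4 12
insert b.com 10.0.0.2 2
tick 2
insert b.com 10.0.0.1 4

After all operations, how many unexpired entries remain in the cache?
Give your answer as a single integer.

Answer: 2

Derivation:
Op 1: insert a.com -> 10.0.0.3 (expiry=0+13=13). clock=0
Op 2: tick 9 -> clock=9.
Op 3: insert a.com -> 10.0.0.4 (expiry=9+12=21). clock=9
Op 4: insert b.com -> 10.0.0.2 (expiry=9+2=11). clock=9
Op 5: tick 2 -> clock=11. purged={b.com}
Op 6: insert b.com -> 10.0.0.1 (expiry=11+4=15). clock=11
Final cache (unexpired): {a.com,b.com} -> size=2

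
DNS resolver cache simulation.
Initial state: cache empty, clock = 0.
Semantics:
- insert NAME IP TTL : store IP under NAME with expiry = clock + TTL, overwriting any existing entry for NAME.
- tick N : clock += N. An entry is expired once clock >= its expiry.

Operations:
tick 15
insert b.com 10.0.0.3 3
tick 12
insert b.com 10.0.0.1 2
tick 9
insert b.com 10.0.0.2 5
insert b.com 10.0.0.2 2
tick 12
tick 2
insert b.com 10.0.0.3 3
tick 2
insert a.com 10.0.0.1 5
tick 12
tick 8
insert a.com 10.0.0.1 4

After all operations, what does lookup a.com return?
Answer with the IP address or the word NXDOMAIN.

Op 1: tick 15 -> clock=15.
Op 2: insert b.com -> 10.0.0.3 (expiry=15+3=18). clock=15
Op 3: tick 12 -> clock=27. purged={b.com}
Op 4: insert b.com -> 10.0.0.1 (expiry=27+2=29). clock=27
Op 5: tick 9 -> clock=36. purged={b.com}
Op 6: insert b.com -> 10.0.0.2 (expiry=36+5=41). clock=36
Op 7: insert b.com -> 10.0.0.2 (expiry=36+2=38). clock=36
Op 8: tick 12 -> clock=48. purged={b.com}
Op 9: tick 2 -> clock=50.
Op 10: insert b.com -> 10.0.0.3 (expiry=50+3=53). clock=50
Op 11: tick 2 -> clock=52.
Op 12: insert a.com -> 10.0.0.1 (expiry=52+5=57). clock=52
Op 13: tick 12 -> clock=64. purged={a.com,b.com}
Op 14: tick 8 -> clock=72.
Op 15: insert a.com -> 10.0.0.1 (expiry=72+4=76). clock=72
lookup a.com: present, ip=10.0.0.1 expiry=76 > clock=72

Answer: 10.0.0.1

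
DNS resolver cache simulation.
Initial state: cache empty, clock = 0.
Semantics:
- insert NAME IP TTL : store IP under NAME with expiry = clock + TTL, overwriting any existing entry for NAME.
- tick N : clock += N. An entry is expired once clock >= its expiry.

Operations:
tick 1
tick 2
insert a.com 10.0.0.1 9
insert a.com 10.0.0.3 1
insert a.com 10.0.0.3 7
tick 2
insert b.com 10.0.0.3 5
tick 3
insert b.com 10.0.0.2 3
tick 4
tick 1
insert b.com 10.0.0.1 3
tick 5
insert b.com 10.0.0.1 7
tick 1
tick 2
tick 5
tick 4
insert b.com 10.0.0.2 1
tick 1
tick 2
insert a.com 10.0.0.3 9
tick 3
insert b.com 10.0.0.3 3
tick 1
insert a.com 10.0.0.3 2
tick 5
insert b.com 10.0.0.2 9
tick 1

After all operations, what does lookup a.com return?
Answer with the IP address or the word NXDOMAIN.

Op 1: tick 1 -> clock=1.
Op 2: tick 2 -> clock=3.
Op 3: insert a.com -> 10.0.0.1 (expiry=3+9=12). clock=3
Op 4: insert a.com -> 10.0.0.3 (expiry=3+1=4). clock=3
Op 5: insert a.com -> 10.0.0.3 (expiry=3+7=10). clock=3
Op 6: tick 2 -> clock=5.
Op 7: insert b.com -> 10.0.0.3 (expiry=5+5=10). clock=5
Op 8: tick 3 -> clock=8.
Op 9: insert b.com -> 10.0.0.2 (expiry=8+3=11). clock=8
Op 10: tick 4 -> clock=12. purged={a.com,b.com}
Op 11: tick 1 -> clock=13.
Op 12: insert b.com -> 10.0.0.1 (expiry=13+3=16). clock=13
Op 13: tick 5 -> clock=18. purged={b.com}
Op 14: insert b.com -> 10.0.0.1 (expiry=18+7=25). clock=18
Op 15: tick 1 -> clock=19.
Op 16: tick 2 -> clock=21.
Op 17: tick 5 -> clock=26. purged={b.com}
Op 18: tick 4 -> clock=30.
Op 19: insert b.com -> 10.0.0.2 (expiry=30+1=31). clock=30
Op 20: tick 1 -> clock=31. purged={b.com}
Op 21: tick 2 -> clock=33.
Op 22: insert a.com -> 10.0.0.3 (expiry=33+9=42). clock=33
Op 23: tick 3 -> clock=36.
Op 24: insert b.com -> 10.0.0.3 (expiry=36+3=39). clock=36
Op 25: tick 1 -> clock=37.
Op 26: insert a.com -> 10.0.0.3 (expiry=37+2=39). clock=37
Op 27: tick 5 -> clock=42. purged={a.com,b.com}
Op 28: insert b.com -> 10.0.0.2 (expiry=42+9=51). clock=42
Op 29: tick 1 -> clock=43.
lookup a.com: not in cache (expired or never inserted)

Answer: NXDOMAIN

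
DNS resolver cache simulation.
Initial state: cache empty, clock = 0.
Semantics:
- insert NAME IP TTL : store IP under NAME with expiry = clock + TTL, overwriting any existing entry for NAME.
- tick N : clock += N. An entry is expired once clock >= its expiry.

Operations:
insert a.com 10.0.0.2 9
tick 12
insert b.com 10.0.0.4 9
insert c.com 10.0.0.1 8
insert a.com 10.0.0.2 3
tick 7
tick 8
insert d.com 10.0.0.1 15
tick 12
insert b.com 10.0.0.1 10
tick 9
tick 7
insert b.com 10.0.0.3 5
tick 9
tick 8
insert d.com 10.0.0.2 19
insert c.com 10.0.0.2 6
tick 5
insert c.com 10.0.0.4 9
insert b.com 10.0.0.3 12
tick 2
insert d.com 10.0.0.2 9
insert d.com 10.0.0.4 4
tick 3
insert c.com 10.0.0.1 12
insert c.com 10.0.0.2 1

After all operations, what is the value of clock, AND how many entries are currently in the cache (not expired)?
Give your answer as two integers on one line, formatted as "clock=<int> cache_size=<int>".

Op 1: insert a.com -> 10.0.0.2 (expiry=0+9=9). clock=0
Op 2: tick 12 -> clock=12. purged={a.com}
Op 3: insert b.com -> 10.0.0.4 (expiry=12+9=21). clock=12
Op 4: insert c.com -> 10.0.0.1 (expiry=12+8=20). clock=12
Op 5: insert a.com -> 10.0.0.2 (expiry=12+3=15). clock=12
Op 6: tick 7 -> clock=19. purged={a.com}
Op 7: tick 8 -> clock=27. purged={b.com,c.com}
Op 8: insert d.com -> 10.0.0.1 (expiry=27+15=42). clock=27
Op 9: tick 12 -> clock=39.
Op 10: insert b.com -> 10.0.0.1 (expiry=39+10=49). clock=39
Op 11: tick 9 -> clock=48. purged={d.com}
Op 12: tick 7 -> clock=55. purged={b.com}
Op 13: insert b.com -> 10.0.0.3 (expiry=55+5=60). clock=55
Op 14: tick 9 -> clock=64. purged={b.com}
Op 15: tick 8 -> clock=72.
Op 16: insert d.com -> 10.0.0.2 (expiry=72+19=91). clock=72
Op 17: insert c.com -> 10.0.0.2 (expiry=72+6=78). clock=72
Op 18: tick 5 -> clock=77.
Op 19: insert c.com -> 10.0.0.4 (expiry=77+9=86). clock=77
Op 20: insert b.com -> 10.0.0.3 (expiry=77+12=89). clock=77
Op 21: tick 2 -> clock=79.
Op 22: insert d.com -> 10.0.0.2 (expiry=79+9=88). clock=79
Op 23: insert d.com -> 10.0.0.4 (expiry=79+4=83). clock=79
Op 24: tick 3 -> clock=82.
Op 25: insert c.com -> 10.0.0.1 (expiry=82+12=94). clock=82
Op 26: insert c.com -> 10.0.0.2 (expiry=82+1=83). clock=82
Final clock = 82
Final cache (unexpired): {b.com,c.com,d.com} -> size=3

Answer: clock=82 cache_size=3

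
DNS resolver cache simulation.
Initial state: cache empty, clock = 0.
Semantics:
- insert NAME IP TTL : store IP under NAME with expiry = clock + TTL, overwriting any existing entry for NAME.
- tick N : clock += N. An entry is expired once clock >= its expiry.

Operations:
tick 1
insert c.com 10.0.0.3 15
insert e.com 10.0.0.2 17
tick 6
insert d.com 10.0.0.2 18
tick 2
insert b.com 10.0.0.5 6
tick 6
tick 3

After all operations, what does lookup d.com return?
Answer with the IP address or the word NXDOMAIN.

Op 1: tick 1 -> clock=1.
Op 2: insert c.com -> 10.0.0.3 (expiry=1+15=16). clock=1
Op 3: insert e.com -> 10.0.0.2 (expiry=1+17=18). clock=1
Op 4: tick 6 -> clock=7.
Op 5: insert d.com -> 10.0.0.2 (expiry=7+18=25). clock=7
Op 6: tick 2 -> clock=9.
Op 7: insert b.com -> 10.0.0.5 (expiry=9+6=15). clock=9
Op 8: tick 6 -> clock=15. purged={b.com}
Op 9: tick 3 -> clock=18. purged={c.com,e.com}
lookup d.com: present, ip=10.0.0.2 expiry=25 > clock=18

Answer: 10.0.0.2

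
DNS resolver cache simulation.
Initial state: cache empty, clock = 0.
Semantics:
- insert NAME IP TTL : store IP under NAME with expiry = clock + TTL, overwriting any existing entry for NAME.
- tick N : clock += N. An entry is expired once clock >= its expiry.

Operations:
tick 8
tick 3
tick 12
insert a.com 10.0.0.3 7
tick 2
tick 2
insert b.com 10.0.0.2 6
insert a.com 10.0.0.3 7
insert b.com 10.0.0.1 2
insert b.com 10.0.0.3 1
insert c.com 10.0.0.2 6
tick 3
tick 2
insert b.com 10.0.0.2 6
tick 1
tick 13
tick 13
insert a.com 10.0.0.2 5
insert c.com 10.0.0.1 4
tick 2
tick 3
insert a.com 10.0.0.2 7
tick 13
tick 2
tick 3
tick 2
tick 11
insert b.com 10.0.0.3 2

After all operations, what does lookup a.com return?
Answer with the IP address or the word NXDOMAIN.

Op 1: tick 8 -> clock=8.
Op 2: tick 3 -> clock=11.
Op 3: tick 12 -> clock=23.
Op 4: insert a.com -> 10.0.0.3 (expiry=23+7=30). clock=23
Op 5: tick 2 -> clock=25.
Op 6: tick 2 -> clock=27.
Op 7: insert b.com -> 10.0.0.2 (expiry=27+6=33). clock=27
Op 8: insert a.com -> 10.0.0.3 (expiry=27+7=34). clock=27
Op 9: insert b.com -> 10.0.0.1 (expiry=27+2=29). clock=27
Op 10: insert b.com -> 10.0.0.3 (expiry=27+1=28). clock=27
Op 11: insert c.com -> 10.0.0.2 (expiry=27+6=33). clock=27
Op 12: tick 3 -> clock=30. purged={b.com}
Op 13: tick 2 -> clock=32.
Op 14: insert b.com -> 10.0.0.2 (expiry=32+6=38). clock=32
Op 15: tick 1 -> clock=33. purged={c.com}
Op 16: tick 13 -> clock=46. purged={a.com,b.com}
Op 17: tick 13 -> clock=59.
Op 18: insert a.com -> 10.0.0.2 (expiry=59+5=64). clock=59
Op 19: insert c.com -> 10.0.0.1 (expiry=59+4=63). clock=59
Op 20: tick 2 -> clock=61.
Op 21: tick 3 -> clock=64. purged={a.com,c.com}
Op 22: insert a.com -> 10.0.0.2 (expiry=64+7=71). clock=64
Op 23: tick 13 -> clock=77. purged={a.com}
Op 24: tick 2 -> clock=79.
Op 25: tick 3 -> clock=82.
Op 26: tick 2 -> clock=84.
Op 27: tick 11 -> clock=95.
Op 28: insert b.com -> 10.0.0.3 (expiry=95+2=97). clock=95
lookup a.com: not in cache (expired or never inserted)

Answer: NXDOMAIN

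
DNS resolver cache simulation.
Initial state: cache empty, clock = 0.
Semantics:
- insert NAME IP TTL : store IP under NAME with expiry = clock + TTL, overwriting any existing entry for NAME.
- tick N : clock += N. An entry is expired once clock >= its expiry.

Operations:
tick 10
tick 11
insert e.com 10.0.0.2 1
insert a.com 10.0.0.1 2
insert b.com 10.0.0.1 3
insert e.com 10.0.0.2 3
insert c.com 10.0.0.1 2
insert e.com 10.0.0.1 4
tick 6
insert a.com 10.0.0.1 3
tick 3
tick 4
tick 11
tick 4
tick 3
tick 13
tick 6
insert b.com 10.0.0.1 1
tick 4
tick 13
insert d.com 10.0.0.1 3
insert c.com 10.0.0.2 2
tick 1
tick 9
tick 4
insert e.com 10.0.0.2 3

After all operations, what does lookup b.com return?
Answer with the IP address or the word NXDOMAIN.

Op 1: tick 10 -> clock=10.
Op 2: tick 11 -> clock=21.
Op 3: insert e.com -> 10.0.0.2 (expiry=21+1=22). clock=21
Op 4: insert a.com -> 10.0.0.1 (expiry=21+2=23). clock=21
Op 5: insert b.com -> 10.0.0.1 (expiry=21+3=24). clock=21
Op 6: insert e.com -> 10.0.0.2 (expiry=21+3=24). clock=21
Op 7: insert c.com -> 10.0.0.1 (expiry=21+2=23). clock=21
Op 8: insert e.com -> 10.0.0.1 (expiry=21+4=25). clock=21
Op 9: tick 6 -> clock=27. purged={a.com,b.com,c.com,e.com}
Op 10: insert a.com -> 10.0.0.1 (expiry=27+3=30). clock=27
Op 11: tick 3 -> clock=30. purged={a.com}
Op 12: tick 4 -> clock=34.
Op 13: tick 11 -> clock=45.
Op 14: tick 4 -> clock=49.
Op 15: tick 3 -> clock=52.
Op 16: tick 13 -> clock=65.
Op 17: tick 6 -> clock=71.
Op 18: insert b.com -> 10.0.0.1 (expiry=71+1=72). clock=71
Op 19: tick 4 -> clock=75. purged={b.com}
Op 20: tick 13 -> clock=88.
Op 21: insert d.com -> 10.0.0.1 (expiry=88+3=91). clock=88
Op 22: insert c.com -> 10.0.0.2 (expiry=88+2=90). clock=88
Op 23: tick 1 -> clock=89.
Op 24: tick 9 -> clock=98. purged={c.com,d.com}
Op 25: tick 4 -> clock=102.
Op 26: insert e.com -> 10.0.0.2 (expiry=102+3=105). clock=102
lookup b.com: not in cache (expired or never inserted)

Answer: NXDOMAIN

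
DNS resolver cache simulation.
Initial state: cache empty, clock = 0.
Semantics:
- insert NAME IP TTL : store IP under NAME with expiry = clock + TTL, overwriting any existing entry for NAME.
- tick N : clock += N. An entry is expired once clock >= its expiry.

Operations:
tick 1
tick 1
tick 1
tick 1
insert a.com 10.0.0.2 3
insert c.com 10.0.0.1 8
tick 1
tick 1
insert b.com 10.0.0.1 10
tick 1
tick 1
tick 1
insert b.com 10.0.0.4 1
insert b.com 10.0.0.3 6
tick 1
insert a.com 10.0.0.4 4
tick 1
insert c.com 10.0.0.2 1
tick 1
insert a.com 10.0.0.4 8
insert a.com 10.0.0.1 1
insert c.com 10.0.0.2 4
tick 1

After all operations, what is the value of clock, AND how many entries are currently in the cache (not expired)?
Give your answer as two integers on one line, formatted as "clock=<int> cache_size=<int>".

Answer: clock=13 cache_size=2

Derivation:
Op 1: tick 1 -> clock=1.
Op 2: tick 1 -> clock=2.
Op 3: tick 1 -> clock=3.
Op 4: tick 1 -> clock=4.
Op 5: insert a.com -> 10.0.0.2 (expiry=4+3=7). clock=4
Op 6: insert c.com -> 10.0.0.1 (expiry=4+8=12). clock=4
Op 7: tick 1 -> clock=5.
Op 8: tick 1 -> clock=6.
Op 9: insert b.com -> 10.0.0.1 (expiry=6+10=16). clock=6
Op 10: tick 1 -> clock=7. purged={a.com}
Op 11: tick 1 -> clock=8.
Op 12: tick 1 -> clock=9.
Op 13: insert b.com -> 10.0.0.4 (expiry=9+1=10). clock=9
Op 14: insert b.com -> 10.0.0.3 (expiry=9+6=15). clock=9
Op 15: tick 1 -> clock=10.
Op 16: insert a.com -> 10.0.0.4 (expiry=10+4=14). clock=10
Op 17: tick 1 -> clock=11.
Op 18: insert c.com -> 10.0.0.2 (expiry=11+1=12). clock=11
Op 19: tick 1 -> clock=12. purged={c.com}
Op 20: insert a.com -> 10.0.0.4 (expiry=12+8=20). clock=12
Op 21: insert a.com -> 10.0.0.1 (expiry=12+1=13). clock=12
Op 22: insert c.com -> 10.0.0.2 (expiry=12+4=16). clock=12
Op 23: tick 1 -> clock=13. purged={a.com}
Final clock = 13
Final cache (unexpired): {b.com,c.com} -> size=2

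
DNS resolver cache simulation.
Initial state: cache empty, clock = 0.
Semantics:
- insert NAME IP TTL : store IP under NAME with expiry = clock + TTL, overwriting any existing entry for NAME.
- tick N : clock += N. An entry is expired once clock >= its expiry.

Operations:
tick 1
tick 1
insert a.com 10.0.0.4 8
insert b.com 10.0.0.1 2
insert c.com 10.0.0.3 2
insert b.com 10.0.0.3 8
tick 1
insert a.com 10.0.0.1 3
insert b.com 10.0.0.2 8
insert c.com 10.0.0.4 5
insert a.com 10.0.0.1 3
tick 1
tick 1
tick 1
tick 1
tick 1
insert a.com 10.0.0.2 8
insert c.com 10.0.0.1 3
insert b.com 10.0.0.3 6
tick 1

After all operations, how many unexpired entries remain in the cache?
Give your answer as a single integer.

Op 1: tick 1 -> clock=1.
Op 2: tick 1 -> clock=2.
Op 3: insert a.com -> 10.0.0.4 (expiry=2+8=10). clock=2
Op 4: insert b.com -> 10.0.0.1 (expiry=2+2=4). clock=2
Op 5: insert c.com -> 10.0.0.3 (expiry=2+2=4). clock=2
Op 6: insert b.com -> 10.0.0.3 (expiry=2+8=10). clock=2
Op 7: tick 1 -> clock=3.
Op 8: insert a.com -> 10.0.0.1 (expiry=3+3=6). clock=3
Op 9: insert b.com -> 10.0.0.2 (expiry=3+8=11). clock=3
Op 10: insert c.com -> 10.0.0.4 (expiry=3+5=8). clock=3
Op 11: insert a.com -> 10.0.0.1 (expiry=3+3=6). clock=3
Op 12: tick 1 -> clock=4.
Op 13: tick 1 -> clock=5.
Op 14: tick 1 -> clock=6. purged={a.com}
Op 15: tick 1 -> clock=7.
Op 16: tick 1 -> clock=8. purged={c.com}
Op 17: insert a.com -> 10.0.0.2 (expiry=8+8=16). clock=8
Op 18: insert c.com -> 10.0.0.1 (expiry=8+3=11). clock=8
Op 19: insert b.com -> 10.0.0.3 (expiry=8+6=14). clock=8
Op 20: tick 1 -> clock=9.
Final cache (unexpired): {a.com,b.com,c.com} -> size=3

Answer: 3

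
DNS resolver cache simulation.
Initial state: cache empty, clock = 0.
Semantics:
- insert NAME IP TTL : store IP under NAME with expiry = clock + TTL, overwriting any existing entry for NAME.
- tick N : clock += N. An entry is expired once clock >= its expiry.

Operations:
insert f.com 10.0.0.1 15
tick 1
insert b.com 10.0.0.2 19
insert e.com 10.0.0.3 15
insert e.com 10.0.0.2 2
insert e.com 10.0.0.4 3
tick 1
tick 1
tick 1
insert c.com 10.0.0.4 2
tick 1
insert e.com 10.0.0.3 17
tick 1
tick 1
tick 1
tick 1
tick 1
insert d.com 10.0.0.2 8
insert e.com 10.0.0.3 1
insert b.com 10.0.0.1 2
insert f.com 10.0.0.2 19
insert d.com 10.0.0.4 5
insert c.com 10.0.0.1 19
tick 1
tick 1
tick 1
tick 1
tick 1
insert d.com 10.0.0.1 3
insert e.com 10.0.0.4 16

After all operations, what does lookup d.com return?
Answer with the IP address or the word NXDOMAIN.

Op 1: insert f.com -> 10.0.0.1 (expiry=0+15=15). clock=0
Op 2: tick 1 -> clock=1.
Op 3: insert b.com -> 10.0.0.2 (expiry=1+19=20). clock=1
Op 4: insert e.com -> 10.0.0.3 (expiry=1+15=16). clock=1
Op 5: insert e.com -> 10.0.0.2 (expiry=1+2=3). clock=1
Op 6: insert e.com -> 10.0.0.4 (expiry=1+3=4). clock=1
Op 7: tick 1 -> clock=2.
Op 8: tick 1 -> clock=3.
Op 9: tick 1 -> clock=4. purged={e.com}
Op 10: insert c.com -> 10.0.0.4 (expiry=4+2=6). clock=4
Op 11: tick 1 -> clock=5.
Op 12: insert e.com -> 10.0.0.3 (expiry=5+17=22). clock=5
Op 13: tick 1 -> clock=6. purged={c.com}
Op 14: tick 1 -> clock=7.
Op 15: tick 1 -> clock=8.
Op 16: tick 1 -> clock=9.
Op 17: tick 1 -> clock=10.
Op 18: insert d.com -> 10.0.0.2 (expiry=10+8=18). clock=10
Op 19: insert e.com -> 10.0.0.3 (expiry=10+1=11). clock=10
Op 20: insert b.com -> 10.0.0.1 (expiry=10+2=12). clock=10
Op 21: insert f.com -> 10.0.0.2 (expiry=10+19=29). clock=10
Op 22: insert d.com -> 10.0.0.4 (expiry=10+5=15). clock=10
Op 23: insert c.com -> 10.0.0.1 (expiry=10+19=29). clock=10
Op 24: tick 1 -> clock=11. purged={e.com}
Op 25: tick 1 -> clock=12. purged={b.com}
Op 26: tick 1 -> clock=13.
Op 27: tick 1 -> clock=14.
Op 28: tick 1 -> clock=15. purged={d.com}
Op 29: insert d.com -> 10.0.0.1 (expiry=15+3=18). clock=15
Op 30: insert e.com -> 10.0.0.4 (expiry=15+16=31). clock=15
lookup d.com: present, ip=10.0.0.1 expiry=18 > clock=15

Answer: 10.0.0.1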